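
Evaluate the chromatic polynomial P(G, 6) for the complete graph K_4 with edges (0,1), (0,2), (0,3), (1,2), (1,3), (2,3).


P(K_4, k) = k(k-1)(k-2)...(k-3).
P(6) = (6) * (5) * (4) * (3) = 360.

360


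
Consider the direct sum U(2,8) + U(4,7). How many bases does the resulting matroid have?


Bases of a direct sum M1 + M2: |B| = |B(M1)| * |B(M2)|.
|B(U(2,8))| = C(8,2) = 28.
|B(U(4,7))| = C(7,4) = 35.
Total bases = 28 * 35 = 980.

980


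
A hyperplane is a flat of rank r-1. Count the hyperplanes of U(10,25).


Hyperplanes of U(10,25) are flats of rank 9.
In a uniform matroid, these are exactly the (9)-element subsets.
Count = (25 choose 9) = 2042975.

2042975


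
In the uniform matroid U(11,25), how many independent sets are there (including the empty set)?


Independent sets of U(11,25) are all subsets of size <= 11.
Count = C(25,0) + C(25,1) + C(25,2) + C(25,3) + C(25,4) + C(25,5) + C(25,6) + C(25,7) + C(25,8) + C(25,9) + C(25,10) + C(25,11)
     = 1 + 25 + 300 + 2300 + 12650 + 53130 + 177100 + 480700 + 1081575 + 2042975 + 3268760 + 4457400
     = 11576916.

11576916


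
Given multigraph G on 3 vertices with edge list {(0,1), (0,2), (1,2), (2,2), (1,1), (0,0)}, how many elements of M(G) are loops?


In a graphic matroid, a loop is a self-loop edge (u,u) with rank 0.
Examining all 6 edges for self-loops...
Self-loops found: (2,2), (1,1), (0,0)
Number of loops = 3.

3


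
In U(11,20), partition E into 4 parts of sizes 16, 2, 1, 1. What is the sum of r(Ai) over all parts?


r(Ai) = min(|Ai|, 11) for each part.
Sum = min(16,11) + min(2,11) + min(1,11) + min(1,11)
    = 11 + 2 + 1 + 1
    = 15.

15


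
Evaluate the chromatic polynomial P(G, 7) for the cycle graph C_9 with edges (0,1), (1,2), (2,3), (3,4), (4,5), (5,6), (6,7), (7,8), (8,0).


P(C_9, k) = (k-1)^9 + (-1)^9*(k-1).
P(7) = (6)^9 - 6
= 10077696 - 6 = 10077690.

10077690


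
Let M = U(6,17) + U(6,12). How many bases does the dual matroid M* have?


(M1+M2)* = M1* + M2*.
M1* = U(11,17), bases: C(17,11) = 12376.
M2* = U(6,12), bases: C(12,6) = 924.
|B(M*)| = 12376 * 924 = 11435424.

11435424


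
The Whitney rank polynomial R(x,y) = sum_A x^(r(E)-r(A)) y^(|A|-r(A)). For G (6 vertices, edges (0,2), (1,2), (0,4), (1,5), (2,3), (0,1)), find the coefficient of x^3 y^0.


R(x,y) = sum over A in 2^E of x^(r(E)-r(A)) * y^(|A|-r(A)).
G has 6 vertices, 6 edges. r(E) = 5.
Enumerate all 2^6 = 64 subsets.
Count subsets with r(E)-r(A)=3 and |A|-r(A)=0: 15.

15


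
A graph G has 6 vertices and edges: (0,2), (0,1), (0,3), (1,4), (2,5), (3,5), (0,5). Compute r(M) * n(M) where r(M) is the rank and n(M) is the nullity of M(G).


r(M) = |V| - c = 6 - 1 = 5.
nullity = |E| - r(M) = 7 - 5 = 2.
Product = 5 * 2 = 10.

10


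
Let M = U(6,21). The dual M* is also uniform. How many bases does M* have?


The dual of U(r,n) is U(n-r, n) = U(15,21).
Bases of U(15,21) are all (15)-element subsets.
|B(M*)| = (21 choose 15) = 54264.

54264


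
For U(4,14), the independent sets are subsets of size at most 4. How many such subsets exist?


Independent sets of U(4,14) are all subsets of size <= 4.
Count = C(14,0) + C(14,1) + C(14,2) + C(14,3) + C(14,4)
     = 1 + 14 + 91 + 364 + 1001
     = 1471.

1471


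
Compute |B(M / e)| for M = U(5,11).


Contracting e from U(5,11) gives U(4,10).
Bases of U(4,10) = (10 choose 4) = 210.

210


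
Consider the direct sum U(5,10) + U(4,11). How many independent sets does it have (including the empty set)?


For a direct sum, |I(M1+M2)| = |I(M1)| * |I(M2)|.
|I(U(5,10))| = sum C(10,k) for k=0..5 = 638.
|I(U(4,11))| = sum C(11,k) for k=0..4 = 562.
Total = 638 * 562 = 358556.

358556


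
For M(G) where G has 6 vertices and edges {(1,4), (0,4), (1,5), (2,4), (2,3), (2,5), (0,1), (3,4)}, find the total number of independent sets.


An independent set in a graphic matroid is an acyclic edge subset.
G has 6 vertices and 8 edges.
Enumerate all 2^8 = 256 subsets, checking for acyclicity.
Total independent sets = 180.

180


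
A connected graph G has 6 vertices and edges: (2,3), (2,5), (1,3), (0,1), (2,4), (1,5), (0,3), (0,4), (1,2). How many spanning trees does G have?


By Kirchhoff's matrix tree theorem, the number of spanning trees equals
the determinant of any cofactor of the Laplacian matrix L.
G has 6 vertices and 9 edges.
Computing the (5 x 5) cofactor determinant gives 61.

61


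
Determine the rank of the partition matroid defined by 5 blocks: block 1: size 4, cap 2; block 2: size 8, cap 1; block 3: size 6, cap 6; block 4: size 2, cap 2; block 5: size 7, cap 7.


Rank of a partition matroid = sum of min(|Si|, ci) for each block.
= min(4,2) + min(8,1) + min(6,6) + min(2,2) + min(7,7)
= 2 + 1 + 6 + 2 + 7
= 18.

18


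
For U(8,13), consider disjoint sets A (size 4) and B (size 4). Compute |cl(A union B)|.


|A union B| = 4 + 4 = 8 (disjoint).
In U(8,13), cl(S) = S if |S| < 8, else cl(S) = E.
Since 8 >= 8, cl(A union B) = E.
|cl(A union B)| = 13.

13


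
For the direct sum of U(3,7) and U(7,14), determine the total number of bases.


Bases of a direct sum M1 + M2: |B| = |B(M1)| * |B(M2)|.
|B(U(3,7))| = C(7,3) = 35.
|B(U(7,14))| = C(14,7) = 3432.
Total bases = 35 * 3432 = 120120.

120120


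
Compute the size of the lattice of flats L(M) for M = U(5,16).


Flats of U(5,16): every subset of size < 5 is a flat, plus E itself.
Count = C(16,0) + C(16,1) + C(16,2) + C(16,3) + C(16,4) + 1
     = 1 + 16 + 120 + 560 + 1820 + 1
     = 2518.

2518


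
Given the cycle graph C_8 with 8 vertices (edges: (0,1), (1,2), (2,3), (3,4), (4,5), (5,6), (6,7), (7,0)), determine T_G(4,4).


T(C_8; x,y) = x + x^2 + ... + x^(7) + y.
T(4,4) = 4^1 + 4^2 + 4^3 + 4^4 + 4^5 + 4^6 + 4^7 + 4
= 4 + 16 + 64 + 256 + 1024 + 4096 + 16384 + 4
= 21848.

21848


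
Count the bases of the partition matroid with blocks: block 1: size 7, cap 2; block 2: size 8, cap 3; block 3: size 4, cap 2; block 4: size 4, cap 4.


A basis picks exactly ci elements from block i.
Number of bases = product of C(|Si|, ci).
= C(7,2) * C(8,3) * C(4,2) * C(4,4)
= 21 * 56 * 6 * 1
= 7056.

7056


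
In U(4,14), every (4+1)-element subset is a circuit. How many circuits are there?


In U(4,14), circuits are the (5)-element subsets.
Any set of 5 elements is dependent, and removing any one element gives
an independent set of size 4, so it is a minimal dependent set.
Number of circuits = C(14,5) = 2002.

2002


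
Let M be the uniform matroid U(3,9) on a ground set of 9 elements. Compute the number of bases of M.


Bases of U(3,9) are all 3-element subsets of the 9-element ground set.
Number of bases = C(9,3).
C(9,3) = 9! / (3! * 6!) = 84.

84


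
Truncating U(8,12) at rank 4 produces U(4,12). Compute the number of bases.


Truncating U(8,12) to rank 4 gives U(4,12).
Bases of U(4,12) are all 4-element subsets of 12 elements.
Number of bases = (12 choose 4) = 495.

495


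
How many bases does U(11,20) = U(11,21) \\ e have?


Deleting e from U(11,21) gives U(11,20) since n > r.
Bases of U(11,20) = (20 choose 11) = 167960.

167960


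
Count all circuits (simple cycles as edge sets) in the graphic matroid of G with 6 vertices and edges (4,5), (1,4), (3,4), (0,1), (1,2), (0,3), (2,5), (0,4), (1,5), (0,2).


A circuit in a graphic matroid = edge set of a simple cycle.
G has 6 vertices and 10 edges.
Enumerating all minimal edge subsets forming cycles...
Total circuits found: 21.

21


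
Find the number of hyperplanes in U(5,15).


Hyperplanes of U(5,15) are flats of rank 4.
In a uniform matroid, these are exactly the (4)-element subsets.
Count = (15 choose 4) = 1365.

1365


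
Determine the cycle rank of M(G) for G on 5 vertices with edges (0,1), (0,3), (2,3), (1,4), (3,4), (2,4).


Cycle rank (nullity) = |E| - r(M) = |E| - (|V| - c).
|E| = 6, |V| = 5, c = 1.
Nullity = 6 - (5 - 1) = 6 - 4 = 2.

2


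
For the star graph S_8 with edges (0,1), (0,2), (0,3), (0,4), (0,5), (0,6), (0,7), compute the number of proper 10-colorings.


P(tree, k) = k * (k-1)^(7) for any tree on 8 vertices.
P(10) = 10 * 9^7 = 10 * 4782969 = 47829690.

47829690


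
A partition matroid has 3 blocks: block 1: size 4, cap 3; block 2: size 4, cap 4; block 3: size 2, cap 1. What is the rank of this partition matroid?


Rank of a partition matroid = sum of min(|Si|, ci) for each block.
= min(4,3) + min(4,4) + min(2,1)
= 3 + 4 + 1
= 8.

8


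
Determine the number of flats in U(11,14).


Flats of U(11,14): every subset of size < 11 is a flat, plus E itself.
Count = (14 choose 0) + (14 choose 1) + (14 choose 2) + (14 choose 3) + (14 choose 4) + (14 choose 5) + (14 choose 6) + (14 choose 7) + (14 choose 8) + (14 choose 9) + (14 choose 10) + 1
     = 1 + 14 + 91 + 364 + 1001 + 2002 + 3003 + 3432 + 3003 + 2002 + 1001 + 1
     = 15915.

15915


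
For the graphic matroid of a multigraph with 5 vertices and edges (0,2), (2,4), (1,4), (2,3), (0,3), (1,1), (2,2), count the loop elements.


In a graphic matroid, a loop is a self-loop edge (u,u) with rank 0.
Examining all 7 edges for self-loops...
Self-loops found: (1,1), (2,2)
Number of loops = 2.

2


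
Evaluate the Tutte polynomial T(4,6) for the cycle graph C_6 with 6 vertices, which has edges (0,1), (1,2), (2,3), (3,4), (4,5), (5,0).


T(C_6; x,y) = x + x^2 + ... + x^(5) + y.
T(4,6) = 4^1 + 4^2 + 4^3 + 4^4 + 4^5 + 6
= 4 + 16 + 64 + 256 + 1024 + 6
= 1370.

1370


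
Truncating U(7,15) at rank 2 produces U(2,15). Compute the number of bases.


Truncating U(7,15) to rank 2 gives U(2,15).
Bases of U(2,15) are all 2-element subsets of 15 elements.
Number of bases = C(15,2) = (15 * 14) / (1 * 2) = 105.

105


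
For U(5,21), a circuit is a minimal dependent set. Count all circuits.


In U(5,21), circuits are the (6)-element subsets.
Any set of 6 elements is dependent, and removing any one element gives
an independent set of size 5, so it is a minimal dependent set.
Number of circuits = C(21,6) = 21! / (6! * 15!) = 54264.

54264


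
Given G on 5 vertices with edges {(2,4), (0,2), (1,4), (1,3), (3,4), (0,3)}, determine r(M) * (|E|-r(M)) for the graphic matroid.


r(M) = |V| - c = 5 - 1 = 4.
nullity = |E| - r(M) = 6 - 4 = 2.
Product = 4 * 2 = 8.

8


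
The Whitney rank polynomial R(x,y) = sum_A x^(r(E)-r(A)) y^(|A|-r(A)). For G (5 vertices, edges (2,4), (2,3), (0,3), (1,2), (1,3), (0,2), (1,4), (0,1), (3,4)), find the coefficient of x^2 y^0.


R(x,y) = sum over A in 2^E of x^(r(E)-r(A)) * y^(|A|-r(A)).
G has 5 vertices, 9 edges. r(E) = 4.
Enumerate all 2^9 = 512 subsets.
Count subsets with r(E)-r(A)=2 and |A|-r(A)=0: 36.

36


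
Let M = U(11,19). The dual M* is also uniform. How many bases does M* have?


The dual of U(r,n) is U(n-r, n) = U(8,19).
Bases of U(8,19) are all (8)-element subsets.
|B(M*)| = C(19,8) = 19! / (8! * 11!) = 75582.

75582


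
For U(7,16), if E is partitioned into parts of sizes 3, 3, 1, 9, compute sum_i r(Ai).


r(Ai) = min(|Ai|, 7) for each part.
Sum = min(3,7) + min(3,7) + min(1,7) + min(9,7)
    = 3 + 3 + 1 + 7
    = 14.

14


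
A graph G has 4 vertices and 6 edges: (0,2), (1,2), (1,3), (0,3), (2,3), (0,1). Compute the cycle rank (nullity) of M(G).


Cycle rank (nullity) = |E| - r(M) = |E| - (|V| - c).
|E| = 6, |V| = 4, c = 1.
Nullity = 6 - (4 - 1) = 6 - 3 = 3.

3


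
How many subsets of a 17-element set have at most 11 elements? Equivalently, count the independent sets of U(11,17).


Independent sets of U(11,17) are all subsets of size <= 11.
Count = C(17,0) + C(17,1) + C(17,2) + C(17,3) + C(17,4) + C(17,5) + C(17,6) + C(17,7) + C(17,8) + C(17,9) + C(17,10) + C(17,11)
     = 1 + 17 + 136 + 680 + 2380 + 6188 + 12376 + 19448 + 24310 + 24310 + 19448 + 12376
     = 121670.

121670


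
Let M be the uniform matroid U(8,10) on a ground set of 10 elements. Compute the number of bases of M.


Bases of U(8,10) are all 8-element subsets of the 10-element ground set.
Number of bases = C(10,8).
C(10,8) = 10! / (8! * 2!) = 45.

45


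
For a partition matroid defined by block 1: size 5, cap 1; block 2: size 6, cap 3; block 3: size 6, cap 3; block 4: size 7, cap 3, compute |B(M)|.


A basis picks exactly ci elements from block i.
Number of bases = product of C(|Si|, ci).
= C(5,1) * C(6,3) * C(6,3) * C(7,3)
= 5 * 20 * 20 * 35
= 70000.

70000


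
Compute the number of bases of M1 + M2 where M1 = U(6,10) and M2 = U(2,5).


Bases of a direct sum M1 + M2: |B| = |B(M1)| * |B(M2)|.
|B(U(6,10))| = C(10,6) = 210.
|B(U(2,5))| = C(5,2) = 10.
Total bases = 210 * 10 = 2100.

2100


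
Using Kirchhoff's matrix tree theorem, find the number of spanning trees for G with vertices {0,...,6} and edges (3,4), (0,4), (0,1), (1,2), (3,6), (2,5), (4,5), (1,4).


By Kirchhoff's matrix tree theorem, the number of spanning trees equals
the determinant of any cofactor of the Laplacian matrix L.
G has 7 vertices and 8 edges.
Computing the (6 x 6) cofactor determinant gives 11.

11


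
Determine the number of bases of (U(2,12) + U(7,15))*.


(M1+M2)* = M1* + M2*.
M1* = U(10,12), bases: C(12,10) = 66.
M2* = U(8,15), bases: C(15,8) = 6435.
|B(M*)| = 66 * 6435 = 424710.

424710


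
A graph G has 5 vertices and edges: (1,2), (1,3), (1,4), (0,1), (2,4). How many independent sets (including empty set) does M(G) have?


An independent set in a graphic matroid is an acyclic edge subset.
G has 5 vertices and 5 edges.
Enumerate all 2^5 = 32 subsets, checking for acyclicity.
Total independent sets = 28.

28


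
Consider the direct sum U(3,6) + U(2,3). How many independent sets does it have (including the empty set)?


For a direct sum, |I(M1+M2)| = |I(M1)| * |I(M2)|.
|I(U(3,6))| = sum C(6,k) for k=0..3 = 42.
|I(U(2,3))| = sum C(3,k) for k=0..2 = 7.
Total = 42 * 7 = 294.

294


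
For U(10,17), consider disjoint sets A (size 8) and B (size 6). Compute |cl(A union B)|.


|A union B| = 8 + 6 = 14 (disjoint).
In U(10,17), cl(S) = S if |S| < 10, else cl(S) = E.
Since 14 >= 10, cl(A union B) = E.
|cl(A union B)| = 17.

17


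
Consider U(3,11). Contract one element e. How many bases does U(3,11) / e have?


Contracting e from U(3,11) gives U(2,10).
Bases of U(2,10) = C(10,2) = 10! / (2! * 8!) = 45.

45


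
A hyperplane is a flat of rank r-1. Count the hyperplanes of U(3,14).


Hyperplanes of U(3,14) are flats of rank 2.
In a uniform matroid, these are exactly the (2)-element subsets.
Count = (14 choose 2) = 91.

91


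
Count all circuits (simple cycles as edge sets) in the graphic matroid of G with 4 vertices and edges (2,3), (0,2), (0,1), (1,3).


A circuit in a graphic matroid = edge set of a simple cycle.
G has 4 vertices and 4 edges.
Enumerating all minimal edge subsets forming cycles...
Total circuits found: 1.

1


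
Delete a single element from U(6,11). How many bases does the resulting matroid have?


Deleting e from U(6,11) gives U(6,10) since n > r.
Bases of U(6,10) = C(10,6) = 10! / (6! * 4!) = 210.

210


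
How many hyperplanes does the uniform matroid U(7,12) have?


Hyperplanes of U(7,12) are flats of rank 6.
In a uniform matroid, these are exactly the (6)-element subsets.
Count = (12 choose 6) = 924.

924


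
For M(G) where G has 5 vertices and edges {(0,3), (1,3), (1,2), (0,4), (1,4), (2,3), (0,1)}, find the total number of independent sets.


An independent set in a graphic matroid is an acyclic edge subset.
G has 5 vertices and 7 edges.
Enumerate all 2^7 = 128 subsets, checking for acyclicity.
Total independent sets = 82.

82


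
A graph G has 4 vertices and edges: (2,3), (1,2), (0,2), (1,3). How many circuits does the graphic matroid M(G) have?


A circuit in a graphic matroid = edge set of a simple cycle.
G has 4 vertices and 4 edges.
Enumerating all minimal edge subsets forming cycles...
Total circuits found: 1.

1


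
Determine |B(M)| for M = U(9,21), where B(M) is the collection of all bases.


Bases of U(9,21) are all 9-element subsets of the 21-element ground set.
Number of bases = C(21,9).
(21 choose 9) = 293930.

293930


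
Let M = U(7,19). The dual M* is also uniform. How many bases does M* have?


The dual of U(r,n) is U(n-r, n) = U(12,19).
Bases of U(12,19) are all (12)-element subsets.
|B(M*)| = C(19,12) = 19! / (12! * 7!) = 50388.

50388


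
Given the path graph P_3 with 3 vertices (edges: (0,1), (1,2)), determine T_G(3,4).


A path on 3 vertices is a tree with 2 edges.
T(x,y) = x^(2) for any tree.
T(3,4) = 3^2 = 9.

9


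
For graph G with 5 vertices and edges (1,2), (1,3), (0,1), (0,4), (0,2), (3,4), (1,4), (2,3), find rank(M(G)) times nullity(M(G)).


r(M) = |V| - c = 5 - 1 = 4.
nullity = |E| - r(M) = 8 - 4 = 4.
Product = 4 * 4 = 16.

16


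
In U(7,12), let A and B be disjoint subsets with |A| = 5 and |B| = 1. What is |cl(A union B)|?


|A union B| = 5 + 1 = 6 (disjoint).
In U(7,12), cl(S) = S if |S| < 7, else cl(S) = E.
Since 6 < 7, cl(A union B) = A union B.
|cl(A union B)| = 6.

6


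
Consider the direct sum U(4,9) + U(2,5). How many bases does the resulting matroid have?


Bases of a direct sum M1 + M2: |B| = |B(M1)| * |B(M2)|.
|B(U(4,9))| = C(9,4) = 126.
|B(U(2,5))| = C(5,2) = 10.
Total bases = 126 * 10 = 1260.

1260


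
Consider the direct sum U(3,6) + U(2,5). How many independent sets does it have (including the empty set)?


For a direct sum, |I(M1+M2)| = |I(M1)| * |I(M2)|.
|I(U(3,6))| = sum C(6,k) for k=0..3 = 42.
|I(U(2,5))| = sum C(5,k) for k=0..2 = 16.
Total = 42 * 16 = 672.

672


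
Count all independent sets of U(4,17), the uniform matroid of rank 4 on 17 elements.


Independent sets of U(4,17) are all subsets of size <= 4.
Count = (17 choose 0) + (17 choose 1) + (17 choose 2) + (17 choose 3) + (17 choose 4)
     = 1 + 17 + 136 + 680 + 2380
     = 3214.

3214


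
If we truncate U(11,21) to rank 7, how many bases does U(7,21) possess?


Truncating U(11,21) to rank 7 gives U(7,21).
Bases of U(7,21) are all 7-element subsets of 21 elements.
Number of bases = C(21,7) = 116280.

116280


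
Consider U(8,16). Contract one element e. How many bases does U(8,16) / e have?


Contracting e from U(8,16) gives U(7,15).
Bases of U(7,15) = C(15,7) = 6435.

6435


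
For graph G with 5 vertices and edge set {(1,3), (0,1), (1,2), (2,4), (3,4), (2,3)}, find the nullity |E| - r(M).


Cycle rank (nullity) = |E| - r(M) = |E| - (|V| - c).
|E| = 6, |V| = 5, c = 1.
Nullity = 6 - (5 - 1) = 6 - 4 = 2.

2


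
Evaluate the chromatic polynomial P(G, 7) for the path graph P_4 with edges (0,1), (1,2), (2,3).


P(P_4, k) = k * (k-1)^(3).
P(7) = 7 * 6^3 = 7 * 216 = 1512.

1512


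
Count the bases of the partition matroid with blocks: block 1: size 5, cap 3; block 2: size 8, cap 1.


A basis picks exactly ci elements from block i.
Number of bases = product of C(|Si|, ci).
= C(5,3) * C(8,1)
= 10 * 8
= 80.

80


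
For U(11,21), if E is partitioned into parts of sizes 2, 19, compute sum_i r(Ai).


r(Ai) = min(|Ai|, 11) for each part.
Sum = min(2,11) + min(19,11)
    = 2 + 11
    = 13.

13


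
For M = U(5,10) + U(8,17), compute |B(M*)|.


(M1+M2)* = M1* + M2*.
M1* = U(5,10), bases: C(10,5) = 252.
M2* = U(9,17), bases: C(17,9) = 24310.
|B(M*)| = 252 * 24310 = 6126120.

6126120


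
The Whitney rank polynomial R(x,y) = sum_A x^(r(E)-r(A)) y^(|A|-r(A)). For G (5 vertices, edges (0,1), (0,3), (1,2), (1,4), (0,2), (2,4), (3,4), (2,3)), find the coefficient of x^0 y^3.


R(x,y) = sum over A in 2^E of x^(r(E)-r(A)) * y^(|A|-r(A)).
G has 5 vertices, 8 edges. r(E) = 4.
Enumerate all 2^8 = 256 subsets.
Count subsets with r(E)-r(A)=0 and |A|-r(A)=3: 8.

8


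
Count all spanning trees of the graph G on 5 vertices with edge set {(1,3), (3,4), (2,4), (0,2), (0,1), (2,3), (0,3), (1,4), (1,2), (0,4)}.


By Kirchhoff's matrix tree theorem, the number of spanning trees equals
the determinant of any cofactor of the Laplacian matrix L.
G has 5 vertices and 10 edges.
Computing the (4 x 4) cofactor determinant gives 125.

125


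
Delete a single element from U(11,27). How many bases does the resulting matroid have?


Deleting e from U(11,27) gives U(11,26) since n > r.
Bases of U(11,26) = C(26,11) = 26! / (11! * 15!) = 7726160.

7726160


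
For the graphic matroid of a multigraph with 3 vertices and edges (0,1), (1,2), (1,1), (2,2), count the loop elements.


In a graphic matroid, a loop is a self-loop edge (u,u) with rank 0.
Examining all 4 edges for self-loops...
Self-loops found: (1,1), (2,2)
Number of loops = 2.

2


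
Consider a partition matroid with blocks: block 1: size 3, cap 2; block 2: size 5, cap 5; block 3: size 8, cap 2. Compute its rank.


Rank of a partition matroid = sum of min(|Si|, ci) for each block.
= min(3,2) + min(5,5) + min(8,2)
= 2 + 5 + 2
= 9.

9


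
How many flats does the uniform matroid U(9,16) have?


Flats of U(9,16): every subset of size < 9 is a flat, plus E itself.
Count = C(16,0) + C(16,1) + C(16,2) + C(16,3) + C(16,4) + C(16,5) + C(16,6) + C(16,7) + C(16,8) + 1
     = 1 + 16 + 120 + 560 + 1820 + 4368 + 8008 + 11440 + 12870 + 1
     = 39204.

39204


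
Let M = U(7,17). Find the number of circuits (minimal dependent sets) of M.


In U(7,17), circuits are the (8)-element subsets.
Any set of 8 elements is dependent, and removing any one element gives
an independent set of size 7, so it is a minimal dependent set.
Number of circuits = C(17,8) = 24310.

24310


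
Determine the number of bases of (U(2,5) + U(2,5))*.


(M1+M2)* = M1* + M2*.
M1* = U(3,5), bases: C(5,3) = 10.
M2* = U(3,5), bases: C(5,3) = 10.
|B(M*)| = 10 * 10 = 100.

100


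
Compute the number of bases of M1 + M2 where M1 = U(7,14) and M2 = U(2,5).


Bases of a direct sum M1 + M2: |B| = |B(M1)| * |B(M2)|.
|B(U(7,14))| = C(14,7) = 3432.
|B(U(2,5))| = C(5,2) = 10.
Total bases = 3432 * 10 = 34320.

34320


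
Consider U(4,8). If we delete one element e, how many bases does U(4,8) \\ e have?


Deleting e from U(4,8) gives U(4,7) since n > r.
Bases of U(4,7) = C(7,4) = 7! / (4! * 3!) = 35.

35


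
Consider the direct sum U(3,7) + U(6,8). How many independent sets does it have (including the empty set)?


For a direct sum, |I(M1+M2)| = |I(M1)| * |I(M2)|.
|I(U(3,7))| = sum C(7,k) for k=0..3 = 64.
|I(U(6,8))| = sum C(8,k) for k=0..6 = 247.
Total = 64 * 247 = 15808.

15808


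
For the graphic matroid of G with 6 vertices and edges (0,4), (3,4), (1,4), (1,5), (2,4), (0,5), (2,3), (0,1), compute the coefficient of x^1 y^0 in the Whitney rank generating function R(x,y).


R(x,y) = sum over A in 2^E of x^(r(E)-r(A)) * y^(|A|-r(A)).
G has 6 vertices, 8 edges. r(E) = 5.
Enumerate all 2^8 = 256 subsets.
Count subsets with r(E)-r(A)=1 and |A|-r(A)=0: 54.

54


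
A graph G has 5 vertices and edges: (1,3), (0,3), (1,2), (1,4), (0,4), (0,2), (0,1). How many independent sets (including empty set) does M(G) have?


An independent set in a graphic matroid is an acyclic edge subset.
G has 5 vertices and 7 edges.
Enumerate all 2^7 = 128 subsets, checking for acyclicity.
Total independent sets = 81.

81


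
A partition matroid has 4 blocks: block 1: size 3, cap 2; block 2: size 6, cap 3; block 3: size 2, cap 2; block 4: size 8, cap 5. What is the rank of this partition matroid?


Rank of a partition matroid = sum of min(|Si|, ci) for each block.
= min(3,2) + min(6,3) + min(2,2) + min(8,5)
= 2 + 3 + 2 + 5
= 12.

12


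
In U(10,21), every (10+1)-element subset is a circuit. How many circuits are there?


In U(10,21), circuits are the (11)-element subsets.
Any set of 11 elements is dependent, and removing any one element gives
an independent set of size 10, so it is a minimal dependent set.
Number of circuits = C(21,11) = 352716.

352716


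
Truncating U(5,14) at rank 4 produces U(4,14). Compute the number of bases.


Truncating U(5,14) to rank 4 gives U(4,14).
Bases of U(4,14) are all 4-element subsets of 14 elements.
Number of bases = (14 choose 4) = 1001.

1001


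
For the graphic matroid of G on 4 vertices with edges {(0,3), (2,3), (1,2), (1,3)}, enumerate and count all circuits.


A circuit in a graphic matroid = edge set of a simple cycle.
G has 4 vertices and 4 edges.
Enumerating all minimal edge subsets forming cycles...
Total circuits found: 1.

1


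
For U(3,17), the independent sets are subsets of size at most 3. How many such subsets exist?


Independent sets of U(3,17) are all subsets of size <= 3.
Count = C(17,0) + C(17,1) + C(17,2) + C(17,3)
     = 1 + 17 + 136 + 680
     = 834.

834


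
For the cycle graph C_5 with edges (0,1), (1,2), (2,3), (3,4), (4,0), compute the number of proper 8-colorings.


P(C_5, k) = (k-1)^5 + (-1)^5*(k-1).
P(8) = (7)^5 - 7
= 16807 - 7 = 16800.

16800


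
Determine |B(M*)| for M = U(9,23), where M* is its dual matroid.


The dual of U(r,n) is U(n-r, n) = U(14,23).
Bases of U(14,23) are all (14)-element subsets.
|B(M*)| = C(23,14) = 817190.

817190


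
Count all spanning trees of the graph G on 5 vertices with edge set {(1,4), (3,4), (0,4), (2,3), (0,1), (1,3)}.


By Kirchhoff's matrix tree theorem, the number of spanning trees equals
the determinant of any cofactor of the Laplacian matrix L.
G has 5 vertices and 6 edges.
Computing the (4 x 4) cofactor determinant gives 8.

8


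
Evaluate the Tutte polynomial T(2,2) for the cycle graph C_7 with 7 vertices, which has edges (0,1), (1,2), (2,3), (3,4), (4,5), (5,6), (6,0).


T(C_7; x,y) = x + x^2 + ... + x^(6) + y.
T(2,2) = 2^1 + 2^2 + 2^3 + 2^4 + 2^5 + 2^6 + 2
= 2 + 4 + 8 + 16 + 32 + 64 + 2
= 128.

128


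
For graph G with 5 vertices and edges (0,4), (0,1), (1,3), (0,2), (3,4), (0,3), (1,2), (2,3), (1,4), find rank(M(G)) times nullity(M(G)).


r(M) = |V| - c = 5 - 1 = 4.
nullity = |E| - r(M) = 9 - 4 = 5.
Product = 4 * 5 = 20.

20


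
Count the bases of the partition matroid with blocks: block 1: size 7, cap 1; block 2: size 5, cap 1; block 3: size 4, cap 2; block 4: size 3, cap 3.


A basis picks exactly ci elements from block i.
Number of bases = product of C(|Si|, ci).
= C(7,1) * C(5,1) * C(4,2) * C(3,3)
= 7 * 5 * 6 * 1
= 210.

210


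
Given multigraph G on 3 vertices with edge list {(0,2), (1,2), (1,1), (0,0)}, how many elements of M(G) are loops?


In a graphic matroid, a loop is a self-loop edge (u,u) with rank 0.
Examining all 4 edges for self-loops...
Self-loops found: (1,1), (0,0)
Number of loops = 2.

2


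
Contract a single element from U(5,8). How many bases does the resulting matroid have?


Contracting e from U(5,8) gives U(4,7).
Bases of U(4,7) = (7 choose 4) = 35.

35


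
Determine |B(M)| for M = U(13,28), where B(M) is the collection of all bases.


Bases of U(13,28) are all 13-element subsets of the 28-element ground set.
Number of bases = C(28,13).
(28 choose 13) = 37442160.

37442160


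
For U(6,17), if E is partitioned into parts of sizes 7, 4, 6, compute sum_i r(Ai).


r(Ai) = min(|Ai|, 6) for each part.
Sum = min(7,6) + min(4,6) + min(6,6)
    = 6 + 4 + 6
    = 16.

16


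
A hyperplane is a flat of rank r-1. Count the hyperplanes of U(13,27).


Hyperplanes of U(13,27) are flats of rank 12.
In a uniform matroid, these are exactly the (12)-element subsets.
Count = C(27,12) = 17383860.

17383860


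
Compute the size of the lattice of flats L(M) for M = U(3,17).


Flats of U(3,17): every subset of size < 3 is a flat, plus E itself.
Count = C(17,0) + C(17,1) + C(17,2) + 1
     = 1 + 17 + 136 + 1
     = 155.

155


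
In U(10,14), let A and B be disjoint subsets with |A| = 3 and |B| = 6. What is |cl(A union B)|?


|A union B| = 3 + 6 = 9 (disjoint).
In U(10,14), cl(S) = S if |S| < 10, else cl(S) = E.
Since 9 < 10, cl(A union B) = A union B.
|cl(A union B)| = 9.

9


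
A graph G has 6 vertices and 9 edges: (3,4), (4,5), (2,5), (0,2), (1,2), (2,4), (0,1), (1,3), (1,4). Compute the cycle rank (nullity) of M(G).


Cycle rank (nullity) = |E| - r(M) = |E| - (|V| - c).
|E| = 9, |V| = 6, c = 1.
Nullity = 9 - (6 - 1) = 9 - 5 = 4.

4


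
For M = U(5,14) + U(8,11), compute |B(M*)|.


(M1+M2)* = M1* + M2*.
M1* = U(9,14), bases: C(14,9) = 2002.
M2* = U(3,11), bases: C(11,3) = 165.
|B(M*)| = 2002 * 165 = 330330.

330330


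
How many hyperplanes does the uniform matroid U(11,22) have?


Hyperplanes of U(11,22) are flats of rank 10.
In a uniform matroid, these are exactly the (10)-element subsets.
Count = (22 choose 10) = 646646.

646646


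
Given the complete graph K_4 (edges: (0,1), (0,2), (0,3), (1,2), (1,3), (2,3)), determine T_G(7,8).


T(K_4; x,y) = x^3 + 3x^2 + 4xy + 2x + y^3 + 3y^2 + 2y.
Substituting x=7, y=8:
= 343 + 147 + 224 + 14 + 512 + 192 + 16
= 1448.

1448


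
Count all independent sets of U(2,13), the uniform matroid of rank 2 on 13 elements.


Independent sets of U(2,13) are all subsets of size <= 2.
Count = (13 choose 0) + (13 choose 1) + (13 choose 2)
     = 1 + 13 + 78
     = 92.

92


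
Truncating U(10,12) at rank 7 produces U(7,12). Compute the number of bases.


Truncating U(10,12) to rank 7 gives U(7,12).
Bases of U(7,12) are all 7-element subsets of 12 elements.
Number of bases = C(12,7) = 12! / (7! * 5!) = 792.

792


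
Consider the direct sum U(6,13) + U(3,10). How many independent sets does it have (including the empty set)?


For a direct sum, |I(M1+M2)| = |I(M1)| * |I(M2)|.
|I(U(6,13))| = sum C(13,k) for k=0..6 = 4096.
|I(U(3,10))| = sum C(10,k) for k=0..3 = 176.
Total = 4096 * 176 = 720896.

720896


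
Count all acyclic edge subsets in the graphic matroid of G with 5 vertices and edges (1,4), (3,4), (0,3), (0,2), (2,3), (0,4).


An independent set in a graphic matroid is an acyclic edge subset.
G has 5 vertices and 6 edges.
Enumerate all 2^6 = 64 subsets, checking for acyclicity.
Total independent sets = 48.

48


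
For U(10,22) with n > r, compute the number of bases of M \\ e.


Deleting e from U(10,22) gives U(10,21) since n > r.
Bases of U(10,21) = (21 choose 10) = 352716.

352716


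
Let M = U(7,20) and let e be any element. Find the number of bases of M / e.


Contracting e from U(7,20) gives U(6,19).
Bases of U(6,19) = C(19,6) = 27132.

27132


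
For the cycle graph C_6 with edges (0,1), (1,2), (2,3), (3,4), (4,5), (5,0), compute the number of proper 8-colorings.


P(C_6, k) = (k-1)^6 + (-1)^6*(k-1).
P(8) = (7)^6 + 7
= 117649 + 7 = 117656.

117656


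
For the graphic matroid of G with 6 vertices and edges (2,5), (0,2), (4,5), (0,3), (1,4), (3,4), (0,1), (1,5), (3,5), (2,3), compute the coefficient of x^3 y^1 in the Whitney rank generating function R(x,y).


R(x,y) = sum over A in 2^E of x^(r(E)-r(A)) * y^(|A|-r(A)).
G has 6 vertices, 10 edges. r(E) = 5.
Enumerate all 2^10 = 1024 subsets.
Count subsets with r(E)-r(A)=3 and |A|-r(A)=1: 4.

4


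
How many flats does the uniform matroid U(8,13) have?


Flats of U(8,13): every subset of size < 8 is a flat, plus E itself.
Count = C(13,0) + C(13,1) + C(13,2) + C(13,3) + C(13,4) + C(13,5) + C(13,6) + C(13,7) + 1
     = 1 + 13 + 78 + 286 + 715 + 1287 + 1716 + 1716 + 1
     = 5813.

5813


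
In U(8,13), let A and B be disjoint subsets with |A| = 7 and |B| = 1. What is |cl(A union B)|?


|A union B| = 7 + 1 = 8 (disjoint).
In U(8,13), cl(S) = S if |S| < 8, else cl(S) = E.
Since 8 >= 8, cl(A union B) = E.
|cl(A union B)| = 13.

13


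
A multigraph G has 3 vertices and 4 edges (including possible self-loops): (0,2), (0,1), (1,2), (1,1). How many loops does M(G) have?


In a graphic matroid, a loop is a self-loop edge (u,u) with rank 0.
Examining all 4 edges for self-loops...
Self-loops found: (1,1)
Number of loops = 1.

1


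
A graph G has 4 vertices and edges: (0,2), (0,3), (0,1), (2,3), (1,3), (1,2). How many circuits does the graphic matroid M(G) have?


A circuit in a graphic matroid = edge set of a simple cycle.
G has 4 vertices and 6 edges.
Enumerating all minimal edge subsets forming cycles...
Total circuits found: 7.

7


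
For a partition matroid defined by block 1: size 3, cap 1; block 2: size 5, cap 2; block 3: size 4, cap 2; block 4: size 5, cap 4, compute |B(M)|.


A basis picks exactly ci elements from block i.
Number of bases = product of C(|Si|, ci).
= C(3,1) * C(5,2) * C(4,2) * C(5,4)
= 3 * 10 * 6 * 5
= 900.

900


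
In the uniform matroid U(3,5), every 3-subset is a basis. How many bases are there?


Bases of U(3,5) are all 3-element subsets of the 5-element ground set.
Number of bases = C(5,3).
(5 choose 3) = 10.

10


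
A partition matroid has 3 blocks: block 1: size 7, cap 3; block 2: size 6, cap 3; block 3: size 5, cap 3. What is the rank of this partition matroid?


Rank of a partition matroid = sum of min(|Si|, ci) for each block.
= min(7,3) + min(6,3) + min(5,3)
= 3 + 3 + 3
= 9.

9


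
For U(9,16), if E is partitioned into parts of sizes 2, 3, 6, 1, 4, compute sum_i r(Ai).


r(Ai) = min(|Ai|, 9) for each part.
Sum = min(2,9) + min(3,9) + min(6,9) + min(1,9) + min(4,9)
    = 2 + 3 + 6 + 1 + 4
    = 16.

16


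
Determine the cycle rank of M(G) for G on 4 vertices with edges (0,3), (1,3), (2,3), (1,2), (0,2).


Cycle rank (nullity) = |E| - r(M) = |E| - (|V| - c).
|E| = 5, |V| = 4, c = 1.
Nullity = 5 - (4 - 1) = 5 - 3 = 2.

2


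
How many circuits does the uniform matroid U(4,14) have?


In U(4,14), circuits are the (5)-element subsets.
Any set of 5 elements is dependent, and removing any one element gives
an independent set of size 4, so it is a minimal dependent set.
Number of circuits = C(14,5) = 2002.

2002


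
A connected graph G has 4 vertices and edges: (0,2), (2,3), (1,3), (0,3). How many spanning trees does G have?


By Kirchhoff's matrix tree theorem, the number of spanning trees equals
the determinant of any cofactor of the Laplacian matrix L.
G has 4 vertices and 4 edges.
Computing the (3 x 3) cofactor determinant gives 3.

3


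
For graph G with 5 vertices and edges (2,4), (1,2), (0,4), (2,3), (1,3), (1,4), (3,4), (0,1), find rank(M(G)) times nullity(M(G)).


r(M) = |V| - c = 5 - 1 = 4.
nullity = |E| - r(M) = 8 - 4 = 4.
Product = 4 * 4 = 16.

16


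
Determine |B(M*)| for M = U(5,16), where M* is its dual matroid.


The dual of U(r,n) is U(n-r, n) = U(11,16).
Bases of U(11,16) are all (11)-element subsets.
|B(M*)| = C(16,11) = 16! / (11! * 5!) = 4368.

4368


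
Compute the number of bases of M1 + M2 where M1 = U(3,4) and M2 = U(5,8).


Bases of a direct sum M1 + M2: |B| = |B(M1)| * |B(M2)|.
|B(U(3,4))| = C(4,3) = 4.
|B(U(5,8))| = C(8,5) = 56.
Total bases = 4 * 56 = 224.

224


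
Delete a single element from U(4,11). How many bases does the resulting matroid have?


Deleting e from U(4,11) gives U(4,10) since n > r.
Bases of U(4,10) = C(10,4) = 10! / (4! * 6!) = 210.

210


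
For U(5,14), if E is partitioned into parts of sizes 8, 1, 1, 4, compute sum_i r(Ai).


r(Ai) = min(|Ai|, 5) for each part.
Sum = min(8,5) + min(1,5) + min(1,5) + min(4,5)
    = 5 + 1 + 1 + 4
    = 11.

11


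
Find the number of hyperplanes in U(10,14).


Hyperplanes of U(10,14) are flats of rank 9.
In a uniform matroid, these are exactly the (9)-element subsets.
Count = C(14,9) = 2002.

2002


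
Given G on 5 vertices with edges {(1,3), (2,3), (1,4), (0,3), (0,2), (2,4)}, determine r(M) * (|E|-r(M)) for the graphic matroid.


r(M) = |V| - c = 5 - 1 = 4.
nullity = |E| - r(M) = 6 - 4 = 2.
Product = 4 * 2 = 8.

8


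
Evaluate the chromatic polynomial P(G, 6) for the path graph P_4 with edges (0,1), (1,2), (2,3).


P(P_4, k) = k * (k-1)^(3).
P(6) = 6 * 5^3 = 6 * 125 = 750.

750


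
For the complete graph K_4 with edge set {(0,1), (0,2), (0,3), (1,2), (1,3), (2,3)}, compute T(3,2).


T(K_4; x,y) = x^3 + 3x^2 + 4xy + 2x + y^3 + 3y^2 + 2y.
Substituting x=3, y=2:
= 27 + 27 + 24 + 6 + 8 + 12 + 4
= 108.

108


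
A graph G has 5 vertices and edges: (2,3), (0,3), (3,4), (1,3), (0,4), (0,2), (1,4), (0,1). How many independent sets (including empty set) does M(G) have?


An independent set in a graphic matroid is an acyclic edge subset.
G has 5 vertices and 8 edges.
Enumerate all 2^8 = 256 subsets, checking for acyclicity.
Total independent sets = 128.

128


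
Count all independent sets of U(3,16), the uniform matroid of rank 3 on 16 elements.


Independent sets of U(3,16) are all subsets of size <= 3.
Count = (16 choose 0) + (16 choose 1) + (16 choose 2) + (16 choose 3)
     = 1 + 16 + 120 + 560
     = 697.

697


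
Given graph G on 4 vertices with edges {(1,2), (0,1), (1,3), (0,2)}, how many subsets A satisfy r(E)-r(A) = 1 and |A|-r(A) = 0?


R(x,y) = sum over A in 2^E of x^(r(E)-r(A)) * y^(|A|-r(A)).
G has 4 vertices, 4 edges. r(E) = 3.
Enumerate all 2^4 = 16 subsets.
Count subsets with r(E)-r(A)=1 and |A|-r(A)=0: 6.

6


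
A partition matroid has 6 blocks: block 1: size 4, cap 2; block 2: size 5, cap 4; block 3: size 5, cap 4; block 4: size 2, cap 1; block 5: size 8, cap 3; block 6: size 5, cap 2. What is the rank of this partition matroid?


Rank of a partition matroid = sum of min(|Si|, ci) for each block.
= min(4,2) + min(5,4) + min(5,4) + min(2,1) + min(8,3) + min(5,2)
= 2 + 4 + 4 + 1 + 3 + 2
= 16.

16


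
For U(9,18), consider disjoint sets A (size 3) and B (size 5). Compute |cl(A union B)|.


|A union B| = 3 + 5 = 8 (disjoint).
In U(9,18), cl(S) = S if |S| < 9, else cl(S) = E.
Since 8 < 9, cl(A union B) = A union B.
|cl(A union B)| = 8.

8


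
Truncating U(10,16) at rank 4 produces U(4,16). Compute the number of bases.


Truncating U(10,16) to rank 4 gives U(4,16).
Bases of U(4,16) are all 4-element subsets of 16 elements.
Number of bases = C(16,4) = 16! / (4! * 12!) = 1820.

1820


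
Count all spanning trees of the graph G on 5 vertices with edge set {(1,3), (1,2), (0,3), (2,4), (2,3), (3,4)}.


By Kirchhoff's matrix tree theorem, the number of spanning trees equals
the determinant of any cofactor of the Laplacian matrix L.
G has 5 vertices and 6 edges.
Computing the (4 x 4) cofactor determinant gives 8.

8


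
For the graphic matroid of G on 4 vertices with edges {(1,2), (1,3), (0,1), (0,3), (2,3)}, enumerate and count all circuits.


A circuit in a graphic matroid = edge set of a simple cycle.
G has 4 vertices and 5 edges.
Enumerating all minimal edge subsets forming cycles...
Total circuits found: 3.

3


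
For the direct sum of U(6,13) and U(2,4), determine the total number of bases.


Bases of a direct sum M1 + M2: |B| = |B(M1)| * |B(M2)|.
|B(U(6,13))| = C(13,6) = 1716.
|B(U(2,4))| = C(4,2) = 6.
Total bases = 1716 * 6 = 10296.

10296


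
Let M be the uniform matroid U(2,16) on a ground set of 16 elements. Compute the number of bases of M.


Bases of U(2,16) are all 2-element subsets of the 16-element ground set.
Number of bases = C(16,2).
C(16,2) = 16! / (2! * 14!) = 120.

120


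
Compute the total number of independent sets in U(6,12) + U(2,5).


For a direct sum, |I(M1+M2)| = |I(M1)| * |I(M2)|.
|I(U(6,12))| = sum C(12,k) for k=0..6 = 2510.
|I(U(2,5))| = sum C(5,k) for k=0..2 = 16.
Total = 2510 * 16 = 40160.

40160


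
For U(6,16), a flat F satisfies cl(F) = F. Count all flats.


Flats of U(6,16): every subset of size < 6 is a flat, plus E itself.
Count = (16 choose 0) + (16 choose 1) + (16 choose 2) + (16 choose 3) + (16 choose 4) + (16 choose 5) + 1
     = 1 + 16 + 120 + 560 + 1820 + 4368 + 1
     = 6886.

6886


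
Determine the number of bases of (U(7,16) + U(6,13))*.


(M1+M2)* = M1* + M2*.
M1* = U(9,16), bases: C(16,9) = 11440.
M2* = U(7,13), bases: C(13,7) = 1716.
|B(M*)| = 11440 * 1716 = 19631040.

19631040


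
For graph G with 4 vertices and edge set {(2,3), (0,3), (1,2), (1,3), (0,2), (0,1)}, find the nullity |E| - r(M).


Cycle rank (nullity) = |E| - r(M) = |E| - (|V| - c).
|E| = 6, |V| = 4, c = 1.
Nullity = 6 - (4 - 1) = 6 - 3 = 3.

3


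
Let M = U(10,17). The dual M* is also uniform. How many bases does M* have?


The dual of U(r,n) is U(n-r, n) = U(7,17).
Bases of U(7,17) are all (7)-element subsets.
|B(M*)| = C(17,7) = 17! / (7! * 10!) = 19448.

19448
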